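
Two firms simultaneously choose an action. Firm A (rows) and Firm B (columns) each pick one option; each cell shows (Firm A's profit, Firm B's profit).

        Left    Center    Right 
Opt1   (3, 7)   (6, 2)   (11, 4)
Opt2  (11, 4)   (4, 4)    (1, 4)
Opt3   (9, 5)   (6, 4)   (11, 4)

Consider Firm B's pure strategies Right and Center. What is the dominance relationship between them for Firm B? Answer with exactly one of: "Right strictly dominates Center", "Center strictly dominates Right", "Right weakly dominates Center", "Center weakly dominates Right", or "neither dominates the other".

Compare Right to Center across every action of Firm A: Opt1: 4>2, Opt2: 4=4, Opt3: 4=4.
Right is at least as good everywhere and strictly better somewhere (tied only at Opt2, Opt3), so Right weakly but not strictly dominates Center.

Right weakly dominates Center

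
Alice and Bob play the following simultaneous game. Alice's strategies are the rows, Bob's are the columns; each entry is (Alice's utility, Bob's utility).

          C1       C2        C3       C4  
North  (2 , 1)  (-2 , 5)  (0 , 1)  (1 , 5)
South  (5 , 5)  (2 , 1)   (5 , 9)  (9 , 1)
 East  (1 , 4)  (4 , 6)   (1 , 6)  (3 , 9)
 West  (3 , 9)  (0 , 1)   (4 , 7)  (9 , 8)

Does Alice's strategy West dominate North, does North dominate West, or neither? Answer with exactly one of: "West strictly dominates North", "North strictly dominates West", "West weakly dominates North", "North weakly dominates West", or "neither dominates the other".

West strictly dominates North

West's payoffs vs North's, by Bob's action — C1: 3>2, C2: 0>-2, C3: 4>0, C4: 9>1.
Every comparison favours West, so West strictly dominates North.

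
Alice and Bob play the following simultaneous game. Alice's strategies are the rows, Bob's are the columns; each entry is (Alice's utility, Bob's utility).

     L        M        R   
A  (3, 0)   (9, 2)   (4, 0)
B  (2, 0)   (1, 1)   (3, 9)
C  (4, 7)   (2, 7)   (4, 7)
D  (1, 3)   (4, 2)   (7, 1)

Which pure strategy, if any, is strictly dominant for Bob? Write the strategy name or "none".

L fails to dominate M at A (0<2).
M fails to dominate L at C (7=7).
R fails to dominate L at A (0=0).
No single strategy dominates all the others.

none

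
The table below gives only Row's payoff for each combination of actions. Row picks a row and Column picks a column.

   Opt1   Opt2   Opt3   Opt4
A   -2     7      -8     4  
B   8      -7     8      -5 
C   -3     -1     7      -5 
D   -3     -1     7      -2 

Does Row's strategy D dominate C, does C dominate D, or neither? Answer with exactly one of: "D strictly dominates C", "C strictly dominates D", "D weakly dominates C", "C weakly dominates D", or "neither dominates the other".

D weakly dominates C

D's payoffs vs C's, by Column's action — Opt1: -3=-3, Opt2: -1=-1, Opt3: 7=7, Opt4: -2>-5.
D is at least as good everywhere and strictly better somewhere (tied only at Opt1, Opt2, Opt3), so D weakly but not strictly dominates C.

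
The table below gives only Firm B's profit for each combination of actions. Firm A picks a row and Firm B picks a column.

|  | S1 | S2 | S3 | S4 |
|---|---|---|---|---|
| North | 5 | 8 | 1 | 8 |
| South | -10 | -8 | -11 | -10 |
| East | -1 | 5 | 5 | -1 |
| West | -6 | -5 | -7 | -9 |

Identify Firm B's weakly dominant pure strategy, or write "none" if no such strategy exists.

S2

S2 vs S1: North: 8>5, South: -8>-10, East: 5>-1, West: -5>-6.
S2 vs S3: North: 8>1, South: -8>-11, East: 5=5, West: -5>-7.
S2 vs S4: North: 8=8, South: -8>-10, East: 5>-1, West: -5>-9.
S2 is at least as good as every other strategy against every opponent action, so it is weakly dominant.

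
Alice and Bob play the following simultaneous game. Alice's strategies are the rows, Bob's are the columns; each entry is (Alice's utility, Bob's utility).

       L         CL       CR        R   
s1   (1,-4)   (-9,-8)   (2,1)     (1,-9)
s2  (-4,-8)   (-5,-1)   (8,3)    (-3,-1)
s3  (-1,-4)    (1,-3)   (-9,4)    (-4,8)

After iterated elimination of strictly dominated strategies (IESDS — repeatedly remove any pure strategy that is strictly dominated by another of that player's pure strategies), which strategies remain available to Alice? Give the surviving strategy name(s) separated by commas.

For Bob, CR strictly dominates L on the remaining rows (s1: 1>-4, s2: 3>-8, s3: 4>-4); eliminate L.
Bob's strategy CL is strictly dominated by CR (s1: 1>-8, s2: 3>-1, s3: 4>-3) and is removed.
Row s3 is eliminated: s1 beats it against every remaining column (CR: 2>-9, R: 1>-4).
Column R is eliminated: CR beats it against every remaining row (s1: 1>-9, s2: 3>-1).
Alice's strategy s1 is strictly dominated by s2 (CR: 8>2) and is removed.
Among the remaining strategies, none is strictly dominated by another pure strategy of the same player, so the elimination stops.
Surviving strategies — Alice: {s2}; Bob: {CR}.

s2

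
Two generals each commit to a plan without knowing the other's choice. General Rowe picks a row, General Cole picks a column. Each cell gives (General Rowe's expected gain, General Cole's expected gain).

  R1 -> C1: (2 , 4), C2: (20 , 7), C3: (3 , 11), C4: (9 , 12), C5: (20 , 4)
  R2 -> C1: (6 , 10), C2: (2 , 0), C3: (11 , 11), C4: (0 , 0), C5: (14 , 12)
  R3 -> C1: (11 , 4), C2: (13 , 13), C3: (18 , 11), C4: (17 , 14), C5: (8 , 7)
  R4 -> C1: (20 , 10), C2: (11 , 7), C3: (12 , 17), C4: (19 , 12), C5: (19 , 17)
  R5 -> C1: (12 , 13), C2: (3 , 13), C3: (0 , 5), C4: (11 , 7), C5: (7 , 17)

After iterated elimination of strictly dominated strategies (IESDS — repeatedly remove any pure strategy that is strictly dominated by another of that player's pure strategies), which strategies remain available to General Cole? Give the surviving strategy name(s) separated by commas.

For General Rowe, R4 strictly dominates R2 on the remaining columns (C1: 20>6, C2: 11>2, C3: 12>11, C4: 19>0, C5: 19>14); eliminate R2.
For General Rowe, R4 strictly dominates R5 on the remaining columns (C1: 20>12, C2: 11>3, C3: 12>0, C4: 19>11, C5: 19>7); eliminate R5.
General Cole's strategy C1 is strictly dominated by C3 (R1: 11>4, R3: 11>4, R4: 17>10) and is removed.
General Cole's strategy C2 is strictly dominated by C4 (R1: 12>7, R3: 14>13, R4: 12>7) and is removed.
Among the remaining strategies, none is strictly dominated by another pure strategy of the same player, so the elimination stops.
Surviving strategies — General Rowe: {R1, R3, R4}; General Cole: {C3, C4, C5}.

C3, C4, C5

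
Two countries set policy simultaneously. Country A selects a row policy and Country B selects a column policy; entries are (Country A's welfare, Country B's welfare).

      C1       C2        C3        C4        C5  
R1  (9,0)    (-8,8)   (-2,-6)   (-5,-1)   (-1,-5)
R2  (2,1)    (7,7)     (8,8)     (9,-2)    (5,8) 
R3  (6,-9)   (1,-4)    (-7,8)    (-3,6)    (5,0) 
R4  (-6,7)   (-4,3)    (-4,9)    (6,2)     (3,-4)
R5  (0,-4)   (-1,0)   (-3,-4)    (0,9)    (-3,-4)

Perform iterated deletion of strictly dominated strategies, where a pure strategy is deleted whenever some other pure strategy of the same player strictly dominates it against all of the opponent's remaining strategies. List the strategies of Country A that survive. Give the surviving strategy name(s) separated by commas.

For Country A, R2 strictly dominates R4 on the remaining columns (C1: 2>-6, C2: 7>-4, C3: 8>-4, C4: 9>6, C5: 5>3); eliminate R4.
Row R5 is eliminated: R2 beats it against every remaining column (C1: 2>0, C2: 7>-1, C3: 8>-3, C4: 9>0, C5: 5>-3).
For Country B, C2 strictly dominates C1 on the remaining rows (R1: 8>0, R2: 7>1, R3: -4>-9); eliminate C1.
Country A's strategy R1 is strictly dominated by R2 (C2: 7>-8, C3: 8>-2, C4: 9>-5, C5: 5>-1) and is removed.
Column C2 is eliminated: C3 beats it against every remaining row (R2: 8>7, R3: 8>-4).
For Country B, C3 strictly dominates C4 on the remaining rows (R2: 8>-2, R3: 8>6); eliminate C4.
Among the remaining strategies, none is strictly dominated by another pure strategy of the same player, so the elimination stops.
Surviving strategies — Country A: {R2, R3}; Country B: {C3, C5}.

R2, R3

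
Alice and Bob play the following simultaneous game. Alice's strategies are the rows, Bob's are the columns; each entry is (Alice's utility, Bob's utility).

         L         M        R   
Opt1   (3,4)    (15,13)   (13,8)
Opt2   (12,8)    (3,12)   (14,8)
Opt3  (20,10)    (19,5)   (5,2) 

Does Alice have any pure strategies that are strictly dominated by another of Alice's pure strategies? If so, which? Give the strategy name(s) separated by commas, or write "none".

Opt1: no other strategy beats it everywhere (Opt2 at M (15>3); Opt3 at R (13>5)).
Opt2 is not dominated — it holds its own against Opt1 at L (12>3); Opt3 at R (14>5).
Opt3: no other strategy beats it everywhere (Opt1 at L (20>3); Opt2 at L (20>12)).

none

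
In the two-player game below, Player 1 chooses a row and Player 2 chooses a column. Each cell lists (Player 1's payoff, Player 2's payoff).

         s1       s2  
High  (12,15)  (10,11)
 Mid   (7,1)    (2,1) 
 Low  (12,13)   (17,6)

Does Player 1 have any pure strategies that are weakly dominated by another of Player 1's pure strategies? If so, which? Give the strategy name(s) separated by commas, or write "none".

Low weakly dominates High — s1: 12=12, s2: 17>10.
High weakly dominates Mid — s1: 12>7, s2: 10>2.
Low: no other strategy beats it everywhere (High at s2 (17>10); Mid at s1 (12>7)).

High, Mid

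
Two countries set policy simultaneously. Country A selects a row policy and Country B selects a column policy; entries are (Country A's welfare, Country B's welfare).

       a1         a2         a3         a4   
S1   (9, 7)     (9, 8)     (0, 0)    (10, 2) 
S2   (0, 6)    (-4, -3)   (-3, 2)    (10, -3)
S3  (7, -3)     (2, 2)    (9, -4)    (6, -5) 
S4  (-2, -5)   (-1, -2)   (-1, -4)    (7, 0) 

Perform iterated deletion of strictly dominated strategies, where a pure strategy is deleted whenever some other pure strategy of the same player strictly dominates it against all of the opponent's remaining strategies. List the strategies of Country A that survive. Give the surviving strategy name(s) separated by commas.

For Country A, S1 strictly dominates S4 on the remaining columns (a1: 9>-2, a2: 9>-1, a3: 0>-1, a4: 10>7); eliminate S4.
Country B's strategy a3 is strictly dominated by a1 (S1: 7>0, S2: 6>2, S3: -3>-4) and is removed.
Row S3 is eliminated: S1 beats it against every remaining column (a1: 9>7, a2: 9>2, a4: 10>6).
Column a4 is eliminated: a1 beats it against every remaining row (S1: 7>2, S2: 6>-3).
Row S2 is eliminated: S1 beats it against every remaining column (a1: 9>0, a2: 9>-4).
Column a1 is eliminated: a2 beats it against every remaining row (S1: 8>7).
Among the remaining strategies, none is strictly dominated by another pure strategy of the same player, so the elimination stops.
Surviving strategies — Country A: {S1}; Country B: {a2}.

S1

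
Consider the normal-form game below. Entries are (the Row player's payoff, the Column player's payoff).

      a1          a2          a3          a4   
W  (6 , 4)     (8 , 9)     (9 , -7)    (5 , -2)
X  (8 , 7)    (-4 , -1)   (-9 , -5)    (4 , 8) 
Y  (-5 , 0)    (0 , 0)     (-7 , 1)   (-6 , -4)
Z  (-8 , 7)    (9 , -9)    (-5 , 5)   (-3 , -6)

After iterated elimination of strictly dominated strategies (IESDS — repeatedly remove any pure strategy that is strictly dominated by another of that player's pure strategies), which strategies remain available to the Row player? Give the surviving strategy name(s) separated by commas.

Row Y is eliminated: W beats it against every remaining column (a1: 6>-5, a2: 8>0, a3: 9>-7, a4: 5>-6).
For the Column player, a1 strictly dominates a3 on the remaining rows (W: 4>-7, X: 7>-5, Z: 7>5); eliminate a3.
Among the remaining strategies, none is strictly dominated by another pure strategy of the same player, so the elimination stops.
Surviving strategies — the Row player: {W, X, Z}; the Column player: {a1, a2, a4}.

W, X, Z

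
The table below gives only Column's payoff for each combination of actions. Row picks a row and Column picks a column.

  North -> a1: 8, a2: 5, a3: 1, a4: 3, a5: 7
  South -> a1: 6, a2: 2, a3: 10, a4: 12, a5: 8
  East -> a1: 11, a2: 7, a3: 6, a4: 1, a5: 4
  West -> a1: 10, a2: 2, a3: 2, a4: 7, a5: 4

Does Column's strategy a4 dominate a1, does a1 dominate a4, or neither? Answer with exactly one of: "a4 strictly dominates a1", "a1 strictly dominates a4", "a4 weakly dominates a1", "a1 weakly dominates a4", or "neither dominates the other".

Compare a4 to a1 across each opponent action: North: 3<8, South: 12>6, East: 1<11, West: 7<10.
a4 does better at South but worse at North, East, West; neither strategy dominates the other.

neither dominates the other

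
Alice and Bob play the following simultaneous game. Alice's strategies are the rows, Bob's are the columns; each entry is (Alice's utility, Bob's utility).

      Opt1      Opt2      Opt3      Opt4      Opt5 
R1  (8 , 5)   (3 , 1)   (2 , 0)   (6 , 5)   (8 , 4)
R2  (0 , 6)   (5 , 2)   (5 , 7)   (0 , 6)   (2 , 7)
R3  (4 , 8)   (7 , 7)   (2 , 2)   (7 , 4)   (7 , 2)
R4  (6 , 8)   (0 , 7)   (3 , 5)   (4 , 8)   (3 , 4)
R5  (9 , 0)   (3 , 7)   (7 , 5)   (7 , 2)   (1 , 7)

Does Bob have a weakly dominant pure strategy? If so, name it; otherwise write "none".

none

Opt1 fails to dominate Opt2 at R5 (0<7).
Opt2 fails to dominate Opt1 at R1 (1<5).
Opt3 fails to dominate Opt1 at R1 (0<5).
Opt4 fails to dominate Opt1 at R3 (4<8).
Opt5 fails to dominate Opt1 at R1 (4<5).
No single strategy dominates all the others.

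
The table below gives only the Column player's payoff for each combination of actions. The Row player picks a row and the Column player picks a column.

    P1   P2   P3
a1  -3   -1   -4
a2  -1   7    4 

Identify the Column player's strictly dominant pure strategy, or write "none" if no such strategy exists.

P2

P2 vs P1: a1: -1>-3, a2: 7>-1.
P2 vs P3: a1: -1>-4, a2: 7>4.
P2 strictly beats every other strategy against every opponent action, so it is strictly dominant.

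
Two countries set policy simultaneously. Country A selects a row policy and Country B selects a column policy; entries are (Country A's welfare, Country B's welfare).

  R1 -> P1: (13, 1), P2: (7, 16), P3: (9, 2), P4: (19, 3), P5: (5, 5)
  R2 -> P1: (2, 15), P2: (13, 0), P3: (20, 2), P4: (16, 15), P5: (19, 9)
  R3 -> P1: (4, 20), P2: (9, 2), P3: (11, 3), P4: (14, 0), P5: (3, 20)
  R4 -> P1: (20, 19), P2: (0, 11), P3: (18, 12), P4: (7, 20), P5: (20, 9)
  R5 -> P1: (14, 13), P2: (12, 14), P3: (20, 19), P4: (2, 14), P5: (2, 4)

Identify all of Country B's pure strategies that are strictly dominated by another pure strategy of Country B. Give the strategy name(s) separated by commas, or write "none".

none

Nothing dominates P1: P2 at R2 (15>0); P3 at R2 (15>2); P4 at R2 (15=15); P5 at R2 (15>9).
Nothing dominates P2: P1 at R1 (16>1); P3 at R1 (16>2); P4 at R1 (16>3); P5 at R1 (16>5).
P3: no other strategy beats it everywhere (P1 at R1 (2>1); P2 at R2 (2>0); P4 at R3 (3>0); P5 at R4 (12>9)).
Nothing dominates P4: P1 at R1 (3>1); P2 at R2 (15>0); P3 at R1 (3>2); P5 at R2 (15>9).
Nothing dominates P5: P1 at R1 (5>1); P2 at R2 (9>0); P3 at R1 (5>2); P4 at R1 (5>3).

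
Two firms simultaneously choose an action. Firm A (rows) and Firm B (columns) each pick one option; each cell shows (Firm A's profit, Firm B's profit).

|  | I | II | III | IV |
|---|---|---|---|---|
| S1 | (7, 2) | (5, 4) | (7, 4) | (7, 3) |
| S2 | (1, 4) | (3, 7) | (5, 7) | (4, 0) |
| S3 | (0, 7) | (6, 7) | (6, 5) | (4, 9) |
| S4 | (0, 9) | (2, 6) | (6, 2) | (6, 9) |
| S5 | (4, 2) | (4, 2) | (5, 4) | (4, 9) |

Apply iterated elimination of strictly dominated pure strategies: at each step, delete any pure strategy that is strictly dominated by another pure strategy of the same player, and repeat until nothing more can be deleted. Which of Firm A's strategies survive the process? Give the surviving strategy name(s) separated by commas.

Firm A's strategy S2 is strictly dominated by S1 (I: 7>1, II: 5>3, III: 7>5, IV: 7>4) and is removed.
Firm A's strategy S4 is strictly dominated by S1 (I: 7>0, II: 5>2, III: 7>6, IV: 7>6) and is removed.
For Firm A, S1 strictly dominates S5 on the remaining columns (I: 7>4, II: 5>4, III: 7>5, IV: 7>4); eliminate S5.
Column I is eliminated: IV beats it against every remaining row (S1: 3>2, S3: 9>7).
Among the remaining strategies, none is strictly dominated by another pure strategy of the same player, so the elimination stops.
Surviving strategies — Firm A: {S1, S3}; Firm B: {II, III, IV}.

S1, S3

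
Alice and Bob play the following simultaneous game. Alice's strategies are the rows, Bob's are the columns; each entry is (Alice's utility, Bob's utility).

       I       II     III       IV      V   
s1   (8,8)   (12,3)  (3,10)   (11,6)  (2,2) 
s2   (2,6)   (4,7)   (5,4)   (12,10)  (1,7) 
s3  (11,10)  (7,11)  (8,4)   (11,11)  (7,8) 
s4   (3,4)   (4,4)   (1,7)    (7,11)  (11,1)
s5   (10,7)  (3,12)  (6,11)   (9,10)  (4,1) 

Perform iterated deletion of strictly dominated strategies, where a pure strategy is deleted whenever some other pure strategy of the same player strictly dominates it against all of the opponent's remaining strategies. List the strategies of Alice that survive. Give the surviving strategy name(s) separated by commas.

s1, s2, s3

For Alice, s3 strictly dominates s5 on the remaining columns (I: 11>10, II: 7>3, III: 8>6, IV: 11>9, V: 7>4); eliminate s5.
For Bob, IV strictly dominates V on the remaining rows (s1: 6>2, s2: 10>7, s3: 11>8, s4: 11>1); eliminate V.
Row s4 is eliminated: s1 beats it against every remaining column (I: 8>3, II: 12>4, III: 3>1, IV: 11>7).
Among the remaining strategies, none is strictly dominated by another pure strategy of the same player, so the elimination stops.
Surviving strategies — Alice: {s1, s2, s3}; Bob: {I, II, III, IV}.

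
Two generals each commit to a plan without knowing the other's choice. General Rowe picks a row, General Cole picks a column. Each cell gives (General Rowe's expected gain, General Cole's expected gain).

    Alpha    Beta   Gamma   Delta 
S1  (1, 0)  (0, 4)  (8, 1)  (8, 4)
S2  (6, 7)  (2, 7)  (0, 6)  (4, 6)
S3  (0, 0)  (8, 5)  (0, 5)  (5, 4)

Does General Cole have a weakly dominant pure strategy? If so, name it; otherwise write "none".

Beta

Beta vs Alpha: S1: 4>0, S2: 7=7, S3: 5>0.
Beta vs Gamma: S1: 4>1, S2: 7>6, S3: 5=5.
Beta vs Delta: S1: 4=4, S2: 7>6, S3: 5>4.
Beta is at least as good as every other strategy against every opponent action, so it is weakly dominant.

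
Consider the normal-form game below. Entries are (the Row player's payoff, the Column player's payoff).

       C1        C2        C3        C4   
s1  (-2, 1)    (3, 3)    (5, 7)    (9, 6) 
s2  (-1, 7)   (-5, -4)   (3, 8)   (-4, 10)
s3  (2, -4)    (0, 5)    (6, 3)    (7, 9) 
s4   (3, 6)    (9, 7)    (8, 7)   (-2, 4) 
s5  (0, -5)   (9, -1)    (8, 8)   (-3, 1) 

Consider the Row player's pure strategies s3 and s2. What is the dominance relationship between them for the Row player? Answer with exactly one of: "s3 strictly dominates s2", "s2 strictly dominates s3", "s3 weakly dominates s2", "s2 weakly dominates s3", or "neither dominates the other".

s3's payoffs vs s2's, by the Column player's action — C1: 2>-1, C2: 0>-5, C3: 6>3, C4: 7>-4.
s3 gives a strictly higher payoff against each opponent action, so s3 strictly dominates s2.

s3 strictly dominates s2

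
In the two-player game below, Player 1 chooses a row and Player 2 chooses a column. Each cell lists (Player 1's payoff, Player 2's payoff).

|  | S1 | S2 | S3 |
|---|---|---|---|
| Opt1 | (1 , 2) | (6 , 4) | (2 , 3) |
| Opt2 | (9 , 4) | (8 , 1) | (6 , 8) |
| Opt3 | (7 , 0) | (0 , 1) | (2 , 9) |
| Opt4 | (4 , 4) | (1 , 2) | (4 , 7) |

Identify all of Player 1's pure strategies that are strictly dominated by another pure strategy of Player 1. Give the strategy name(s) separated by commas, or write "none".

Opt1 is strictly dominated by Opt2 (S1: 9>1, S2: 8>6, S3: 6>2).
Opt2: no other strategy beats it everywhere (Opt1 at S1 (9>1); Opt3 at S1 (9>7); Opt4 at S1 (9>4)).
Opt3 is strictly dominated by Opt2 (S1: 9>7, S2: 8>0, S3: 6>2).
Opt2 strictly dominates Opt4 — S1: 9>4, S2: 8>1, S3: 6>4.

Opt1, Opt3, Opt4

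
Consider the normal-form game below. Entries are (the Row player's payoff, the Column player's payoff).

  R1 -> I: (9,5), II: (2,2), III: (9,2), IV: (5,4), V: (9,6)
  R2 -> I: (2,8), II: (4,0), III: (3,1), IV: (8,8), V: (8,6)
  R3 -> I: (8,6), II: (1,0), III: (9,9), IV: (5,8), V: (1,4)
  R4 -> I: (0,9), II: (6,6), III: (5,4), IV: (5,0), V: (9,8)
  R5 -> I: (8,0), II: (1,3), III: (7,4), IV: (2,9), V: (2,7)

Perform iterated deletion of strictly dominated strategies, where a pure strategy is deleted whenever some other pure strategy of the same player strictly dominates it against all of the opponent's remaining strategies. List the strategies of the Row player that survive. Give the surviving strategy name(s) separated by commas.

R1, R2, R3, R4

The Row player's strategy R5 is strictly dominated by R1 (I: 9>8, II: 2>1, III: 9>7, IV: 5>2, V: 9>2) and is removed.
The Column player's strategy II is strictly dominated by I (R1: 5>2, R2: 8>0, R3: 6>0, R4: 9>6) and is removed.
Among the remaining strategies, none is strictly dominated by another pure strategy of the same player, so the elimination stops.
Surviving strategies — the Row player: {R1, R2, R3, R4}; the Column player: {I, III, IV, V}.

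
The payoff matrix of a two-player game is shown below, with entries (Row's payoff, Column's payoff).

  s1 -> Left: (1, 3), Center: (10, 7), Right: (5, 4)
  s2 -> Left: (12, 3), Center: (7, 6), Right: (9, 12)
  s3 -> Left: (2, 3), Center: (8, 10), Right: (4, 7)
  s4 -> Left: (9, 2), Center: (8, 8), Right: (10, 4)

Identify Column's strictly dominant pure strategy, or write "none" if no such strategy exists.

Left fails to dominate Center at s1 (3<7).
Center fails to dominate Right at s2 (6<12).
Right fails to dominate Center at s1 (4<7).
No single strategy dominates all the others.

none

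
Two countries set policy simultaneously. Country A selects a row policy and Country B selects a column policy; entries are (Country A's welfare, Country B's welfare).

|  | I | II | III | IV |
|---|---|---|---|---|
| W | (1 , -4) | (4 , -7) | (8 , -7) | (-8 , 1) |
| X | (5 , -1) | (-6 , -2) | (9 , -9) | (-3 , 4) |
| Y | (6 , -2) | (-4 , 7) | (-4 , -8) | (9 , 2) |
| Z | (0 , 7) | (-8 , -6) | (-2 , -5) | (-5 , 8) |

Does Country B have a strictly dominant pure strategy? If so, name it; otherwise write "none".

none

I fails to dominate II at Y (-2<7).
II fails to dominate I at W (-7<-4).
III fails to dominate I at W (-7<-4).
IV fails to dominate II at Y (2<7).
No single strategy dominates all the others.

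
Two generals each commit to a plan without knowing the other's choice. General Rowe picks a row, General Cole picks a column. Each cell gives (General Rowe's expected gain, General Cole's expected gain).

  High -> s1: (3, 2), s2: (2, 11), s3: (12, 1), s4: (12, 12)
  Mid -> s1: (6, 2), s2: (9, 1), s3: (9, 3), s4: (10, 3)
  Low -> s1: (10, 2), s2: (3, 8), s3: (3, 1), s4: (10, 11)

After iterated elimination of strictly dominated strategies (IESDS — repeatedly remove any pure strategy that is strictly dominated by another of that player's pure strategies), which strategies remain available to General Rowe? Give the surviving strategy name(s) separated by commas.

Column s1 is eliminated: s4 beats it against every remaining row (High: 12>2, Mid: 3>2, Low: 11>2).
For General Cole, s4 strictly dominates s2 on the remaining rows (High: 12>11, Mid: 3>1, Low: 11>8); eliminate s2.
Row Mid is eliminated: High beats it against every remaining column (s3: 12>9, s4: 12>10).
General Rowe's strategy Low is strictly dominated by High (s3: 12>3, s4: 12>10) and is removed.
General Cole's strategy s3 is strictly dominated by s4 (High: 12>1) and is removed.
Among the remaining strategies, none is strictly dominated by another pure strategy of the same player, so the elimination stops.
Surviving strategies — General Rowe: {High}; General Cole: {s4}.

High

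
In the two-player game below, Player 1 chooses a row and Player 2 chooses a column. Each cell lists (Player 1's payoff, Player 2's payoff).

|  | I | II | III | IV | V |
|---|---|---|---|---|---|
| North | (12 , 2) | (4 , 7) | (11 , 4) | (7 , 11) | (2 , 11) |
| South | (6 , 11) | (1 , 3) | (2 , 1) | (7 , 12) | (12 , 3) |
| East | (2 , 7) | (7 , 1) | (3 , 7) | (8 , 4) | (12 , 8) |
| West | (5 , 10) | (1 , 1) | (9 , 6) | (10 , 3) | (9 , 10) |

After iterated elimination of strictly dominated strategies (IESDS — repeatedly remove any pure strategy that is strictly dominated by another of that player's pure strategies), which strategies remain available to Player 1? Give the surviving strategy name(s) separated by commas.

Player 2's strategy II is strictly dominated by IV (North: 11>7, South: 12>3, East: 4>1, West: 3>1) and is removed.
For Player 2, V strictly dominates III on the remaining rows (North: 11>4, South: 3>1, East: 8>7, West: 10>6); eliminate III.
Among the remaining strategies, none is strictly dominated by another pure strategy of the same player, so the elimination stops.
Surviving strategies — Player 1: {North, South, East, West}; Player 2: {I, IV, V}.

North, South, East, West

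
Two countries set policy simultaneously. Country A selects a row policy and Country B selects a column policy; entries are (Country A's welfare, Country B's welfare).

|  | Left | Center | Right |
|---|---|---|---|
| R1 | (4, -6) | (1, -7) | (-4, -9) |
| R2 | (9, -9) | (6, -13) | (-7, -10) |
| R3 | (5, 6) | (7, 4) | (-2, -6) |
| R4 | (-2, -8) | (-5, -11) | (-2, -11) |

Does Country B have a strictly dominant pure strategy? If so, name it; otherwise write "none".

Left

Left vs Center: R1: -6>-7, R2: -9>-13, R3: 6>4, R4: -8>-11.
Left vs Right: R1: -6>-9, R2: -9>-10, R3: 6>-6, R4: -8>-11.
Left strictly beats every other strategy against every opponent action, so it is strictly dominant.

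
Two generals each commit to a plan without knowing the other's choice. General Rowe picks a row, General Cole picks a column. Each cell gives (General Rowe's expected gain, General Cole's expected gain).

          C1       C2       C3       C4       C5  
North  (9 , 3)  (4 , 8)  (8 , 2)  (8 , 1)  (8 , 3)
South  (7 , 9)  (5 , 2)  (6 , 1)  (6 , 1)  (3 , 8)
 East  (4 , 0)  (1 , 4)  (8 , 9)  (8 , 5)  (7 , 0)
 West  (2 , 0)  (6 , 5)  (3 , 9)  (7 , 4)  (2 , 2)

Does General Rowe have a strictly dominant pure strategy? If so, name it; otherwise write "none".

North fails to dominate South at C2 (4<5).
South fails to dominate North at C1 (7<9).
East fails to dominate North at C1 (4<9).
West fails to dominate North at C1 (2<9).
No single strategy dominates all the others.

none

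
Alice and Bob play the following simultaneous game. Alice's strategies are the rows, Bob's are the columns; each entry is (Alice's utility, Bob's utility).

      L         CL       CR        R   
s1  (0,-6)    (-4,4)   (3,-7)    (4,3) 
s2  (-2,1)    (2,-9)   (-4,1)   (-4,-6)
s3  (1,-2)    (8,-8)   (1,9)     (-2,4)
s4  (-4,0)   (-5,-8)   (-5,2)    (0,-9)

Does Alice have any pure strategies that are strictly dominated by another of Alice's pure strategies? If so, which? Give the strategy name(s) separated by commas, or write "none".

s2, s4

Nothing dominates s1: s2 at L (0>-2); s3 at CR (3>1); s4 at L (0>-4).
s3 strictly dominates s2 — L: 1>-2, CL: 8>2, CR: 1>-4, R: -2>-4.
Nothing dominates s3: s1 at L (1>0); s2 at L (1>-2); s4 at L (1>-4).
s4: dominated, since s1 does at least as well everywhere (L: 0>-4, CL: -4>-5, CR: 3>-5, R: 4>0).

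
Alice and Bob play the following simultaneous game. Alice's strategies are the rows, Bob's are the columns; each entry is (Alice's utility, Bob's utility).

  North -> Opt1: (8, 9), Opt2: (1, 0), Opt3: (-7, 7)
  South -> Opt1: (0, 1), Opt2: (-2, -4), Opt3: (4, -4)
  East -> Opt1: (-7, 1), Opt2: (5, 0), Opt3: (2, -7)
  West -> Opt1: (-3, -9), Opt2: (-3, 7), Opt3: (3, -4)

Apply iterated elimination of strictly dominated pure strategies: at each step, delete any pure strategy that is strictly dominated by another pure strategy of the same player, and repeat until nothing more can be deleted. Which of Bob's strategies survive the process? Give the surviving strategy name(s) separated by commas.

Alice's strategy West is strictly dominated by South (Opt1: 0>-3, Opt2: -2>-3, Opt3: 4>3) and is removed.
Bob's strategy Opt2 is strictly dominated by Opt1 (North: 9>0, South: 1>-4, East: 1>0) and is removed.
Row East is eliminated: South beats it against every remaining column (Opt1: 0>-7, Opt3: 4>2).
Column Opt3 is eliminated: Opt1 beats it against every remaining row (North: 9>7, South: 1>-4).
Alice's strategy South is strictly dominated by North (Opt1: 8>0) and is removed.
Among the remaining strategies, none is strictly dominated by another pure strategy of the same player, so the elimination stops.
Surviving strategies — Alice: {North}; Bob: {Opt1}.

Opt1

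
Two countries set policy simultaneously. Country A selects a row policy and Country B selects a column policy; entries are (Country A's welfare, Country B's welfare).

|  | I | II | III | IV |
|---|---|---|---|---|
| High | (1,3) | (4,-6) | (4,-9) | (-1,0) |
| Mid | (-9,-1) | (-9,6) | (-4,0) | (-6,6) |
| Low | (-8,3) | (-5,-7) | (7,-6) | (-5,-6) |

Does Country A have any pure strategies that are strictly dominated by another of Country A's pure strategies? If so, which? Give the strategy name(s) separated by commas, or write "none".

High is not dominated — it holds its own against Mid at I (1>-9); Low at I (1>-8).
Mid: dominated, since High does at least as well everywhere (I: 1>-9, II: 4>-9, III: 4>-4, IV: -1>-6).
Low is not dominated — it holds its own against High at III (7>4); Mid at I (-8>-9).

Mid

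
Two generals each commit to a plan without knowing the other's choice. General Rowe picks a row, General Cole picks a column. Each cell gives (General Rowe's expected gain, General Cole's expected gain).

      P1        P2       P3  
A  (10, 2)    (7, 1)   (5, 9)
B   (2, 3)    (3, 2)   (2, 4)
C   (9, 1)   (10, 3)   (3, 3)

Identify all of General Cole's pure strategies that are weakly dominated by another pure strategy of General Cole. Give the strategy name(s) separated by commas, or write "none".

P1, P2

P1 is weakly dominated by P3 (A: 9>2, B: 4>3, C: 3>1).
P2: dominated, since P3 does at least as well everywhere (A: 9>1, B: 4>2, C: 3=3).
P3 is not dominated — it holds its own against P1 at A (9>2); P2 at A (9>1).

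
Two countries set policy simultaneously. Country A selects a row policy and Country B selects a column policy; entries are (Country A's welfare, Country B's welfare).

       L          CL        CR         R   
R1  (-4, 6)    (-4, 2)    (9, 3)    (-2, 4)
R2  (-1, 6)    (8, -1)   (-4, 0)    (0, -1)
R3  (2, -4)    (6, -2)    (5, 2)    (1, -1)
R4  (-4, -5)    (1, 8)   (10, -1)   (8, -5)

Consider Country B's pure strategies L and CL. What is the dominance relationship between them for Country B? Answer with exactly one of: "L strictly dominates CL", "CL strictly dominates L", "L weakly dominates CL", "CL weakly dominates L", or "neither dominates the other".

neither dominates the other

L's payoffs vs CL's, by Country A's action — R1: 6>2, R2: 6>-1, R3: -4<-2, R4: -5<8.
L does better at R1, R2 but worse at R3, R4; neither strategy dominates the other.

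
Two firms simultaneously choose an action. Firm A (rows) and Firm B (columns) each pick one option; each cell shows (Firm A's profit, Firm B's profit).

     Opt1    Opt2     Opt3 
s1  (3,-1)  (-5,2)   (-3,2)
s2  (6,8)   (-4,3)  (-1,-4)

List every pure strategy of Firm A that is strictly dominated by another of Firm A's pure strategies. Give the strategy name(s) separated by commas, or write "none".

s1

s1: dominated, since s2 does at least as well everywhere (Opt1: 6>3, Opt2: -4>-5, Opt3: -1>-3).
s2: no other strategy beats it everywhere (s1 at Opt1 (6>3)).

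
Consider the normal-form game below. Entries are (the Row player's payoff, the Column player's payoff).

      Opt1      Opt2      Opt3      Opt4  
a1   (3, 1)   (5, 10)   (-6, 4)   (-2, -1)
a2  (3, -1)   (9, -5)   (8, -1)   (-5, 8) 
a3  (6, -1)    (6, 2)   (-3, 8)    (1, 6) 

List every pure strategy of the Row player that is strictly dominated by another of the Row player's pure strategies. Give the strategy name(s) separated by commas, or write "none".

a1: dominated, since a3 does at least as well everywhere (Opt1: 6>3, Opt2: 6>5, Opt3: -3>-6, Opt4: 1>-2).
a2 is not dominated — it holds its own against a1 at Opt1 (3=3); a3 at Opt2 (9>6).
a3: no other strategy beats it everywhere (a1 at Opt1 (6>3); a2 at Opt1 (6>3)).

a1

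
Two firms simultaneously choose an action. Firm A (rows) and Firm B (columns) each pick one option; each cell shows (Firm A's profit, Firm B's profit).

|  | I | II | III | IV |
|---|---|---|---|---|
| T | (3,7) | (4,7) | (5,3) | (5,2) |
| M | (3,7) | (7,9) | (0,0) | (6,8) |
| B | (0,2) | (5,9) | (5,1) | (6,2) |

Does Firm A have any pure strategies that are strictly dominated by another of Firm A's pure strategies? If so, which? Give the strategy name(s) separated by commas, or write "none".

none

Nothing dominates T: M at I (3=3); B at I (3>0).
M: no other strategy beats it everywhere (T at I (3=3); B at I (3>0)).
B is not dominated — it holds its own against T at II (5>4); M at III (5>0).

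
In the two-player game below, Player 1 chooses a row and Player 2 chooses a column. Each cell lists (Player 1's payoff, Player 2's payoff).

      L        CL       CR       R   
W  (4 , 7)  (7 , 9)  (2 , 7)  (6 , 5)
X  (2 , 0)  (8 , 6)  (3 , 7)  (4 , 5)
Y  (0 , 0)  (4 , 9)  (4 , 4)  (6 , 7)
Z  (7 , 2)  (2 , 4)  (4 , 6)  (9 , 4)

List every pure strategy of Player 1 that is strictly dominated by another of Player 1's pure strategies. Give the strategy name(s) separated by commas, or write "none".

none

Nothing dominates W: X at L (4>2); Y at L (4>0); Z at CL (7>2).
X: no other strategy beats it everywhere (W at CL (8>7); Y at L (2>0); Z at CL (8>2)).
Y is not dominated — it holds its own against W at CR (4>2); X at CR (4>3); Z at CL (4>2).
Nothing dominates Z: W at L (7>4); X at L (7>2); Y at L (7>0).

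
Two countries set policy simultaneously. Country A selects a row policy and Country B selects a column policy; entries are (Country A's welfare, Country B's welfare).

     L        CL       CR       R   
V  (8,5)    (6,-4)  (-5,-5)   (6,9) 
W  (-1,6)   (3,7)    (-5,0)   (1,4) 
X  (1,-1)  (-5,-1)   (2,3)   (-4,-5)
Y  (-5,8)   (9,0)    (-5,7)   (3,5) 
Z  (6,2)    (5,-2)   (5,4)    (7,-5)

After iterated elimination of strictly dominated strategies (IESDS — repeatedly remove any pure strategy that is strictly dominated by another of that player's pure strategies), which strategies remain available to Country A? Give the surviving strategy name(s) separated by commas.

Country A's strategy W is strictly dominated by Z (L: 6>-1, CL: 5>3, CR: 5>-5, R: 7>1) and is removed.
For Country A, Z strictly dominates X on the remaining columns (L: 6>1, CL: 5>-5, CR: 5>2, R: 7>-4); eliminate X.
Country B's strategy CL is strictly dominated by L (V: 5>-4, Y: 8>0, Z: 2>-2) and is removed.
Country A's strategy Y is strictly dominated by Z (L: 6>-5, CR: 5>-5, R: 7>3) and is removed.
Among the remaining strategies, none is strictly dominated by another pure strategy of the same player, so the elimination stops.
Surviving strategies — Country A: {V, Z}; Country B: {L, CR, R}.

V, Z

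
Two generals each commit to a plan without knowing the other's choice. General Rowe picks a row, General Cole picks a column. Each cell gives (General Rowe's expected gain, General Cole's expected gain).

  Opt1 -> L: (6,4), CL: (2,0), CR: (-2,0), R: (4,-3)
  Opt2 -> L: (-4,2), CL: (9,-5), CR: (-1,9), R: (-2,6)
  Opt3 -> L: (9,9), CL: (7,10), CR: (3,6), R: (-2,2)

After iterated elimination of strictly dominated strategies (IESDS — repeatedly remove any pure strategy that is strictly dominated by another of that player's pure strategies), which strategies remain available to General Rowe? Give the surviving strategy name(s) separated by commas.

For General Cole, CR strictly dominates R on the remaining rows (Opt1: 0>-3, Opt2: 9>6, Opt3: 6>2); eliminate R.
General Rowe's strategy Opt1 is strictly dominated by Opt3 (L: 9>6, CL: 7>2, CR: 3>-2) and is removed.
Among the remaining strategies, none is strictly dominated by another pure strategy of the same player, so the elimination stops.
Surviving strategies — General Rowe: {Opt2, Opt3}; General Cole: {L, CL, CR}.

Opt2, Opt3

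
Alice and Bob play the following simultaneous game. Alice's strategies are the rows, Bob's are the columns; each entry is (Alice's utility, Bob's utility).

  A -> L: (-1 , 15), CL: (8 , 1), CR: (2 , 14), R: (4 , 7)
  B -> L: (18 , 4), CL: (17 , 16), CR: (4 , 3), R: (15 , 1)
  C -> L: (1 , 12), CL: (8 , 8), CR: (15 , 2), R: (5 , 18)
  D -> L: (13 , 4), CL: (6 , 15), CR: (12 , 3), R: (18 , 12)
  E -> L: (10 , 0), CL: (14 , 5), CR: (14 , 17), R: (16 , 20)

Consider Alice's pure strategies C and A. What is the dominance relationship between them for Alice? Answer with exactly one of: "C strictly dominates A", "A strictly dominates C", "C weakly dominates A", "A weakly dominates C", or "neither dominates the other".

C weakly dominates A

Compare C to A across every action of Bob: L: 1>-1, CL: 8=8, CR: 15>2, R: 5>4.
C is at least as good everywhere and strictly better somewhere (tied only at CL), so C weakly but not strictly dominates A.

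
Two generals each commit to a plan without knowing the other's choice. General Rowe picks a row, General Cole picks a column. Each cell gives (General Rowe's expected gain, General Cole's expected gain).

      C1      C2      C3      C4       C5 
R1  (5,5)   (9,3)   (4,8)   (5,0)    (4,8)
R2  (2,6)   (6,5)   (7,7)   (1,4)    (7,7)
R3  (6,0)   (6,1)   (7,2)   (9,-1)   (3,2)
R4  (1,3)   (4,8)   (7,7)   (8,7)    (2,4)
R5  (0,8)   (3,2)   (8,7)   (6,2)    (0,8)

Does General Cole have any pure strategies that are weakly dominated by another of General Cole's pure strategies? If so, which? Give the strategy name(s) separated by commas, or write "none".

C1, C4

C1: dominated, since C5 does at least as well everywhere (R1: 8>5, R2: 7>6, R3: 2>0, R4: 4>3, R5: 8=8).
C2 is not dominated — it holds its own against C1 at R3 (1>0); C3 at R4 (8>7); C4 at R1 (3>0); C5 at R4 (8>4).
Nothing dominates C3: C1 at R1 (8>5); C2 at R1 (8>3); C4 at R1 (8>0); C5 at R4 (7>4).
C4 is weakly dominated by C2 (R1: 3>0, R2: 5>4, R3: 1>-1, R4: 8>7, R5: 2=2).
C5: no other strategy beats it everywhere (C1 at R1 (8>5); C2 at R1 (8>3); C3 at R5 (8>7); C4 at R1 (8>0)).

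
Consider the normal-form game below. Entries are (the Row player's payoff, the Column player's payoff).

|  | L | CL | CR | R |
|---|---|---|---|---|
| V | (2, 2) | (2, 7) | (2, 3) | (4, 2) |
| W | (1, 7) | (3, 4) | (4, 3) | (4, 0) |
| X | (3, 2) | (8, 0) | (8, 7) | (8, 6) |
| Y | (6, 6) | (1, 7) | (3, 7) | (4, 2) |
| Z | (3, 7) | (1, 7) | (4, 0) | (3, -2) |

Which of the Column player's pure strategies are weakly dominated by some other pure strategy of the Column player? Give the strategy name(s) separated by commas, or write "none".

R

L is not dominated — it holds its own against CL at W (7>4); CR at W (7>3); R at W (7>0).
CL: no other strategy beats it everywhere (L at V (7>2); CR at V (7>3); R at V (7>2)).
CR is not dominated — it holds its own against L at V (3>2); CL at X (7>0); R at V (3>2).
R: dominated, since CR does at least as well everywhere (V: 3>2, W: 3>0, X: 7>6, Y: 7>2, Z: 0>-2).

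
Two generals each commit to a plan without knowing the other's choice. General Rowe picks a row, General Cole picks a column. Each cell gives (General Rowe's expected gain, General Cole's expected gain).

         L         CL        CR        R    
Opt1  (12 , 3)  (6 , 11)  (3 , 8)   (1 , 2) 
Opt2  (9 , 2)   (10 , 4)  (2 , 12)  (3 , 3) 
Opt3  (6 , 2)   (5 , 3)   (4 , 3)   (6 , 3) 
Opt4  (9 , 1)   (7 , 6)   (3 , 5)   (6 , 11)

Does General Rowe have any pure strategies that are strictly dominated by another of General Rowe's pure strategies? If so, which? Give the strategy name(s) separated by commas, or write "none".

none

Opt1: no other strategy beats it everywhere (Opt2 at L (12>9); Opt3 at L (12>6); Opt4 at L (12>9)).
Opt2 is not dominated — it holds its own against Opt1 at CL (10>6); Opt3 at L (9>6); Opt4 at L (9=9).
Opt3 is not dominated — it holds its own against Opt1 at CR (4>3); Opt2 at CR (4>2); Opt4 at CR (4>3).
Opt4 is not dominated — it holds its own against Opt1 at CL (7>6); Opt2 at L (9=9); Opt3 at L (9>6).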